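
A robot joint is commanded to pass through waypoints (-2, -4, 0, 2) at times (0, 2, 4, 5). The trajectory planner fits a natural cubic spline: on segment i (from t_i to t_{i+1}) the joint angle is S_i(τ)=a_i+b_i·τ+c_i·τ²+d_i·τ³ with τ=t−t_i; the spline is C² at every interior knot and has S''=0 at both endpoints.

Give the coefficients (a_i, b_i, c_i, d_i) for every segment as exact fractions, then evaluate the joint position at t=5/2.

  seg 0: a=-2 b=-20/11 c=0 d=9/44
  seg 1: a=-4 b=7/11 c=27/22 d=-3/11
  seg 2: a=0 b=25/11 c=-9/22 d=3/22
S(5/2) = -75/22

Δ: Δ0=-1, Δ1=2, Δ2=2
row 1: diag=8, rhs=18; c'=1/4, d'=9/4
row 2: denom=6−2·1/4=11/2; d'=(0−2·9/4)/(11/2)=-9/11
back: M2=-9/11
back: M1=9/4−1/4·-9/11=27/11
M: M0=0, M1=27/11, M2=-9/11, M3=0
seg 0: a=-2, c=M0/2=0, d=(M1−M0)/(6·2)=9/44, b=Δ0−h0·(2M0+M1)/6=-20/11
seg 1: a=-4, c=M1/2=27/22, d=(M2−M1)/(6·2)=-3/11, b=Δ1−h1·(2M1+M2)/6=7/11
seg 2: a=0, c=M2/2=-9/22, d=(M3−M2)/(6·1)=3/22, b=Δ2−h2·(2M2+M3)/6=25/11
t_q=5/2 → seg 1, τ=1/2; S=-4+7/11·τ+27/22·τ²+-3/11·τ³=-75/22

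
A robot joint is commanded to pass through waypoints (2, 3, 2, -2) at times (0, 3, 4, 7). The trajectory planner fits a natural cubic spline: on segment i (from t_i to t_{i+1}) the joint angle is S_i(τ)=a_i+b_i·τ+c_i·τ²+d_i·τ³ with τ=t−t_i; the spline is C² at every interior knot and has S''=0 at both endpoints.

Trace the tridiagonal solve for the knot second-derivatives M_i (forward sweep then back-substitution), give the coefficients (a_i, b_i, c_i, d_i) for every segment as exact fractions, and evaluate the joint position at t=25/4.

  seg 0: a=2 b=52/63 c=0 d=-31/567
  seg 1: a=3 b=-41/63 c=-31/63 d=1/7
  seg 2: a=2 b=-76/63 c=-4/63 d=4/567
S(25/4) = -107/112

Δ: Δ0=1/3, Δ1=-1, Δ2=-4/3
row 1: diag=8, rhs=-8; c'=1/8, d'=-1
row 2: denom=8−1·1/8=63/8; d'=(-2−1·-1)/(63/8)=-8/63
back: M2=-8/63
back: M1=-1−1/8·-8/63=-62/63
M: M0=0, M1=-62/63, M2=-8/63, M3=0
seg 0: a=2, c=M0/2=0, d=(M1−M0)/(6·3)=-31/567, b=Δ0−h0·(2M0+M1)/6=52/63
seg 1: a=3, c=M1/2=-31/63, d=(M2−M1)/(6·1)=1/7, b=Δ1−h1·(2M1+M2)/6=-41/63
seg 2: a=2, c=M2/2=-4/63, d=(M3−M2)/(6·3)=4/567, b=Δ2−h2·(2M2+M3)/6=-76/63
t_q=25/4 → seg 2, τ=9/4; S=2+-76/63·τ+-4/63·τ²+4/567·τ³=-107/112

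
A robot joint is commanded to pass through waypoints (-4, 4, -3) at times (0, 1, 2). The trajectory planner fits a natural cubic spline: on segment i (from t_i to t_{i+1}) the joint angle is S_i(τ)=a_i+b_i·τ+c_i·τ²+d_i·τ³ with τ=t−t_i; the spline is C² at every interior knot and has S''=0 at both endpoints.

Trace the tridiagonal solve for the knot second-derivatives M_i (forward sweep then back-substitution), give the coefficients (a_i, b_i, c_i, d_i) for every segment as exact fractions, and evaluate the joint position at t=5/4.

  seg 0: a=-4 b=47/4 c=0 d=-15/4
  seg 1: a=4 b=1/2 c=-45/4 d=15/4
S(5/4) = 891/256

Δ: Δ0=8, Δ1=-7
row 1: diag=4, rhs=-90; c'=1/4, d'=-45/2
back: M1=-45/2
M: M0=0, M1=-45/2, M2=0
seg 0: a=-4, c=M0/2=0, d=(M1−M0)/(6·1)=-15/4, b=Δ0−h0·(2M0+M1)/6=47/4
seg 1: a=4, c=M1/2=-45/4, d=(M2−M1)/(6·1)=15/4, b=Δ1−h1·(2M1+M2)/6=1/2
t_q=5/4 → seg 1, τ=1/4; S=4+1/2·τ+-45/4·τ²+15/4·τ³=891/256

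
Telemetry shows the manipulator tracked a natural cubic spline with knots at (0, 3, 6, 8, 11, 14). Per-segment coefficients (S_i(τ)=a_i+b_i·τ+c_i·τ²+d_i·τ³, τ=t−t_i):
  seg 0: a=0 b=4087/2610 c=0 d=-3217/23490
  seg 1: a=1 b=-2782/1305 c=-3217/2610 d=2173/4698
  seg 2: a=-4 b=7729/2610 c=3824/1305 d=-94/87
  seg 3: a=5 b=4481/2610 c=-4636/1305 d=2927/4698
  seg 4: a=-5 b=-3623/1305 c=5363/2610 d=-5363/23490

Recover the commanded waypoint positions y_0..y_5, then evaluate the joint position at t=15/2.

y_0=0 y_1=1 y_2=-4 y_3=5 y_4=-5 y_5=-1
S(15/2) = 1474/435

y_0 = S_0(0) = a_0 = 0
y_1 = S_1(0) = a_1 = 1
y_2 = S_2(0) = a_2 = -4
y_3 = S_3(0) = a_3 = 5
y_4 = S_4(0) = a_4 = -5
y_5 = S_4(3) = -1
t_q=15/2 is in segment 2 (τ=3/2); S_2(τ)=1474/435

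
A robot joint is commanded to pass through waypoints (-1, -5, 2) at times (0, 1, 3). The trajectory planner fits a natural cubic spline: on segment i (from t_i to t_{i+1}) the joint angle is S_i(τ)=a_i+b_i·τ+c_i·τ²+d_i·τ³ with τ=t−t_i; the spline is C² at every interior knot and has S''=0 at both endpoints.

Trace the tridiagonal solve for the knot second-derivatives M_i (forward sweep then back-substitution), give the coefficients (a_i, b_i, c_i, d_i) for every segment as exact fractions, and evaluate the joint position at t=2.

Δ: Δ0=-4, Δ1=7/2
row 1: diag=6, rhs=45; c'=1/3, d'=15/2
back: M1=15/2
M: M0=0, M1=15/2, M2=0
seg 0: a=-1, c=M0/2=0, d=(M1−M0)/(6·1)=5/4, b=Δ0−h0·(2M0+M1)/6=-21/4
seg 1: a=-5, c=M1/2=15/4, d=(M2−M1)/(6·2)=-5/8, b=Δ1−h1·(2M1+M2)/6=-3/2
t_q=2 → seg 1, τ=1; S=-5+-3/2·τ+15/4·τ²+-5/8·τ³=-27/8

  seg 0: a=-1 b=-21/4 c=0 d=5/4
  seg 1: a=-5 b=-3/2 c=15/4 d=-5/8
S(2) = -27/8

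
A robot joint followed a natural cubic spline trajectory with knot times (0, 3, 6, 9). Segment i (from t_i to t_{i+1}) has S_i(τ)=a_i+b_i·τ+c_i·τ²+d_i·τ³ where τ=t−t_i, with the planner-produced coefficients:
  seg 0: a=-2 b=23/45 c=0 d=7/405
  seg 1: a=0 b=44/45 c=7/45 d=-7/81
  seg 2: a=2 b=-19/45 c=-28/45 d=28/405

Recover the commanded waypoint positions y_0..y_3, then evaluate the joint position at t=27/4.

y_0 = S_0(0) = a_0 = -2
y_1 = S_1(0) = a_1 = 0
y_2 = S_2(0) = a_2 = 2
y_3 = S_2(3) = -3
t_q=27/4 is in segment 2 (τ=3/4); S_2(τ)=109/80

y_0=-2 y_1=0 y_2=2 y_3=-3
S(27/4) = 109/80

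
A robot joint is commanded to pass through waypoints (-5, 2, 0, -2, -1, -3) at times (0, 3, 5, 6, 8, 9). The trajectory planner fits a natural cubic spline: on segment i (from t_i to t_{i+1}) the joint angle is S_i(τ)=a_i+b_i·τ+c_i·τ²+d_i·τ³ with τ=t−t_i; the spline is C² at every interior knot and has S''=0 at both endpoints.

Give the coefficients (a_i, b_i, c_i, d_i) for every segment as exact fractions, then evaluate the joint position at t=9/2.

Δ: Δ0=7/3, Δ1=-1, Δ2=-2, Δ3=1/2, Δ4=-2
row 1: diag=10, rhs=-20; c'=1/5, d'=-2
row 2: denom=6−2·1/5=28/5; d'=(-6−2·-2)/(28/5)=-5/14
row 3: denom=6−1·5/28=163/28; d'=(15−1·-5/14)/(163/28)=430/163
row 4: denom=6−2·56/163=866/163; d'=(-15−2·430/163)/(866/163)=-3305/866
back: M4=-3305/866
back: M3=430/163−56/163·-3305/866=1710/433
back: M2=-5/14−5/28·1710/433=-460/433
back: M1=-2−1/5·-460/433=-774/433
M: M0=0, M1=-774/433, M2=-460/433, M3=1710/433, M4=-3305/866, M5=0
seg 0: a=-5, c=M0/2=0, d=(M1−M0)/(6·3)=-43/433, b=Δ0−h0·(2M0+M1)/6=4192/1299
seg 1: a=2, c=M1/2=-387/433, d=(M2−M1)/(6·2)=157/2598, b=Δ1−h1·(2M1+M2)/6=709/1299
seg 2: a=0, c=M2/2=-230/433, d=(M3−M2)/(6·1)=1085/1299, b=Δ2−h2·(2M2+M3)/6=-2993/1299
seg 3: a=-2, c=M3/2=855/433, d=(M4−M3)/(6·2)=-6725/10392, b=Δ3−h3·(2M3+M4)/6=-1118/1299
seg 4: a=-1, c=M4/2=-3305/1732, d=(M5−M4)/(6·1)=3305/5196, b=Δ4−h4·(2M4+M5)/6=-1891/2598
t_q=9/2 → seg 1, τ=3/2; S=2+709/1299·τ+-387/433·τ²+157/2598·τ³=7009/6928

  seg 0: a=-5 b=4192/1299 c=0 d=-43/433
  seg 1: a=2 b=709/1299 c=-387/433 d=157/2598
  seg 2: a=0 b=-2993/1299 c=-230/433 d=1085/1299
  seg 3: a=-2 b=-1118/1299 c=855/433 d=-6725/10392
  seg 4: a=-1 b=-1891/2598 c=-3305/1732 d=3305/5196
S(9/2) = 7009/6928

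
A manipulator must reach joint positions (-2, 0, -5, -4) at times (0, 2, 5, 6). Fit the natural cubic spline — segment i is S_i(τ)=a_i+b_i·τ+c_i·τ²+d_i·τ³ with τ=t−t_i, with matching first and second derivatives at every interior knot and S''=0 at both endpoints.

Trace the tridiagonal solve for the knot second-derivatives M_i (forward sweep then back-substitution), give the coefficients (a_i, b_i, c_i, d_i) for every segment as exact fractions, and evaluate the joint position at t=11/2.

  seg 0: a=-2 b=389/213 c=0 d=-44/213
  seg 1: a=0 b=-139/213 c=-88/71 d=64/213
  seg 2: a=-5 b=5/213 c=104/71 d=-104/213
S(11/2) = -665/142

Δ: Δ0=1, Δ1=-5/3, Δ2=1
row 1: diag=10, rhs=-16; c'=3/10, d'=-8/5
row 2: denom=8−3·3/10=71/10; d'=(16−3·-8/5)/(71/10)=208/71
back: M2=208/71
back: M1=-8/5−3/10·208/71=-176/71
M: M0=0, M1=-176/71, M2=208/71, M3=0
seg 0: a=-2, c=M0/2=0, d=(M1−M0)/(6·2)=-44/213, b=Δ0−h0·(2M0+M1)/6=389/213
seg 1: a=0, c=M1/2=-88/71, d=(M2−M1)/(6·3)=64/213, b=Δ1−h1·(2M1+M2)/6=-139/213
seg 2: a=-5, c=M2/2=104/71, d=(M3−M2)/(6·1)=-104/213, b=Δ2−h2·(2M2+M3)/6=5/213
t_q=11/2 → seg 2, τ=1/2; S=-5+5/213·τ+104/71·τ²+-104/213·τ³=-665/142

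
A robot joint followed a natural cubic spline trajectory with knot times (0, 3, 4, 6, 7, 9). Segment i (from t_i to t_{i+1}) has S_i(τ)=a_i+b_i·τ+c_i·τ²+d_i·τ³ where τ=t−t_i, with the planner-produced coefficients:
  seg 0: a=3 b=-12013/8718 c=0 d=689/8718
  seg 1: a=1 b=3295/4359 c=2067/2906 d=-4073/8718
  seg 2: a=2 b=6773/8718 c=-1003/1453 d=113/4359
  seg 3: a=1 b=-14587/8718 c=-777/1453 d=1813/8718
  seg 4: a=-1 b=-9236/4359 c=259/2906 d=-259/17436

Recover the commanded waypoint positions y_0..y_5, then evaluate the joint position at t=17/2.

y_0=3 y_1=1 y_2=2 y_3=1 y_4=-1 y_5=-5
S(17/2) = -187279/46496

y_0 = S_0(0) = a_0 = 3
y_1 = S_1(0) = a_1 = 1
y_2 = S_2(0) = a_2 = 2
y_3 = S_3(0) = a_3 = 1
y_4 = S_4(0) = a_4 = -1
y_5 = S_4(2) = -5
t_q=17/2 is in segment 4 (τ=3/2); S_4(τ)=-187279/46496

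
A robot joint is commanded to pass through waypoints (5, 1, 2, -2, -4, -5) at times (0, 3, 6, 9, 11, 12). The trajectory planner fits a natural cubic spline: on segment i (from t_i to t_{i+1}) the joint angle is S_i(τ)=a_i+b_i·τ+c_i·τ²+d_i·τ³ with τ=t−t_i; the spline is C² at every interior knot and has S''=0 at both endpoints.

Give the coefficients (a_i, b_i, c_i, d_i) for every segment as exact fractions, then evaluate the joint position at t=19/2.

  seg 0: a=5 b=-275/144 c=0 d=83/1296
  seg 1: a=1 b=-13/72 c=83/144 d=-175/1296
  seg 2: a=2 b=-53/144 c=-23/36 d=137/1296
  seg 3: a=-2 b=-97/72 c=5/16 d=-5/72
  seg 4: a=-4 b=-67/72 c=-5/48 d=5/144
S(19/2) = -125/48

Δ: Δ0=-4/3, Δ1=1/3, Δ2=-4/3, Δ3=-1, Δ4=-1
row 1: diag=12, rhs=10; c'=1/4, d'=5/6
row 2: denom=12−3·1/4=45/4; d'=(-10−3·5/6)/(45/4)=-10/9
row 3: denom=10−3·4/15=46/5; d'=(2−3·-10/9)/(46/5)=40/69
row 4: denom=6−2·5/23=128/23; d'=(0−2·40/69)/(128/23)=-5/24
back: M4=-5/24
back: M3=40/69−5/23·-5/24=5/8
back: M2=-10/9−4/15·5/8=-23/18
back: M1=5/6−1/4·-23/18=83/72
M: M0=0, M1=83/72, M2=-23/18, M3=5/8, M4=-5/24, M5=0
seg 0: a=5, c=M0/2=0, d=(M1−M0)/(6·3)=83/1296, b=Δ0−h0·(2M0+M1)/6=-275/144
seg 1: a=1, c=M1/2=83/144, d=(M2−M1)/(6·3)=-175/1296, b=Δ1−h1·(2M1+M2)/6=-13/72
seg 2: a=2, c=M2/2=-23/36, d=(M3−M2)/(6·3)=137/1296, b=Δ2−h2·(2M2+M3)/6=-53/144
seg 3: a=-2, c=M3/2=5/16, d=(M4−M3)/(6·2)=-5/72, b=Δ3−h3·(2M3+M4)/6=-97/72
seg 4: a=-4, c=M4/2=-5/48, d=(M5−M4)/(6·1)=5/144, b=Δ4−h4·(2M4+M5)/6=-67/72
t_q=19/2 → seg 3, τ=1/2; S=-2+-97/72·τ+5/16·τ²+-5/72·τ³=-125/48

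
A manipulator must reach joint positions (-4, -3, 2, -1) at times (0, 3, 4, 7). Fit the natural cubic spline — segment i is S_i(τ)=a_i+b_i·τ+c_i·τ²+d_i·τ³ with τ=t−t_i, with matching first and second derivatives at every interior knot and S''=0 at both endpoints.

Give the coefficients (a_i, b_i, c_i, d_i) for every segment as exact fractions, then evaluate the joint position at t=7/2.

  seg 0: a=-4 b=-109/63 c=0 d=130/567
  seg 1: a=-3 b=281/63 c=130/63 d=-32/21
  seg 2: a=2 b=253/63 c=-158/63 d=158/567
S(7/2) = -4/9

Δ: Δ0=1/3, Δ1=5, Δ2=-1
row 1: diag=8, rhs=28; c'=1/8, d'=7/2
row 2: denom=8−1·1/8=63/8; d'=(-36−1·7/2)/(63/8)=-316/63
back: M2=-316/63
back: M1=7/2−1/8·-316/63=260/63
M: M0=0, M1=260/63, M2=-316/63, M3=0
seg 0: a=-4, c=M0/2=0, d=(M1−M0)/(6·3)=130/567, b=Δ0−h0·(2M0+M1)/6=-109/63
seg 1: a=-3, c=M1/2=130/63, d=(M2−M1)/(6·1)=-32/21, b=Δ1−h1·(2M1+M2)/6=281/63
seg 2: a=2, c=M2/2=-158/63, d=(M3−M2)/(6·3)=158/567, b=Δ2−h2·(2M2+M3)/6=253/63
t_q=7/2 → seg 1, τ=1/2; S=-3+281/63·τ+130/63·τ²+-32/21·τ³=-4/9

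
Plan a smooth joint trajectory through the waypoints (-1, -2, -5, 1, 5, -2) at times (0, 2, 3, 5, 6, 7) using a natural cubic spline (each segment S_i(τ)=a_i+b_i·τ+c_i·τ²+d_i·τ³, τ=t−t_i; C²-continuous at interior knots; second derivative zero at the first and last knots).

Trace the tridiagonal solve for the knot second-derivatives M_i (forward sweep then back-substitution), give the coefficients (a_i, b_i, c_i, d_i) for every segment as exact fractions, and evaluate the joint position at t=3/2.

  seg 0: a=-1 b=943/1418 c=0 d=-413/1418
  seg 1: a=-2 b=-4013/1418 c=-1239/709 d=2237/1418
  seg 2: a=-5 b=-1129/709 c=4233/1418 d=-977/2836
  seg 3: a=1 b=4406/709 c=651/709 d=-2221/709
  seg 4: a=5 b=-955/709 c=-6012/709 d=2004/709
S(3/2) = -11179/11344

Δ: Δ0=-1/2, Δ1=-3, Δ2=3, Δ3=4, Δ4=-7
row 1: diag=6, rhs=-15; c'=1/6, d'=-5/2
row 2: denom=6−1·1/6=35/6; d'=(36−1·-5/2)/(35/6)=33/5
row 3: denom=6−2·12/35=186/35; d'=(6−2·33/5)/(186/35)=-42/31
row 4: denom=4−1·35/186=709/186; d'=(-66−1·-42/31)/(709/186)=-12024/709
back: M4=-12024/709
back: M3=-42/31−35/186·-12024/709=1302/709
back: M2=33/5−12/35·1302/709=4233/709
back: M1=-5/2−1/6·4233/709=-2478/709
M: M0=0, M1=-2478/709, M2=4233/709, M3=1302/709, M4=-12024/709, M5=0
seg 0: a=-1, c=M0/2=0, d=(M1−M0)/(6·2)=-413/1418, b=Δ0−h0·(2M0+M1)/6=943/1418
seg 1: a=-2, c=M1/2=-1239/709, d=(M2−M1)/(6·1)=2237/1418, b=Δ1−h1·(2M1+M2)/6=-4013/1418
seg 2: a=-5, c=M2/2=4233/1418, d=(M3−M2)/(6·2)=-977/2836, b=Δ2−h2·(2M2+M3)/6=-1129/709
seg 3: a=1, c=M3/2=651/709, d=(M4−M3)/(6·1)=-2221/709, b=Δ3−h3·(2M3+M4)/6=4406/709
seg 4: a=5, c=M4/2=-6012/709, d=(M5−M4)/(6·1)=2004/709, b=Δ4−h4·(2M4+M5)/6=-955/709
t_q=3/2 → seg 0, τ=3/2; S=-1+943/1418·τ+0·τ²+-413/1418·τ³=-11179/11344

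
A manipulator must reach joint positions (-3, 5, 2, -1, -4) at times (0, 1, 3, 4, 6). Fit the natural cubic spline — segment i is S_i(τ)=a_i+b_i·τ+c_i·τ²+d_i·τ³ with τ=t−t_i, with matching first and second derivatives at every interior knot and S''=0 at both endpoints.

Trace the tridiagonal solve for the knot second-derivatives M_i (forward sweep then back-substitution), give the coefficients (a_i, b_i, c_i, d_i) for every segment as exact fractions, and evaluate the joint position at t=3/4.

Δ: Δ0=8, Δ1=-3/2, Δ2=-3, Δ3=-3/2
row 1: diag=6, rhs=-57; c'=1/3, d'=-19/2
row 2: denom=6−2·1/3=16/3; d'=(-9−2·-19/2)/(16/3)=15/8
row 3: denom=6−1·3/16=93/16; d'=(9−1·15/8)/(93/16)=38/31
back: M3=38/31
back: M2=15/8−3/16·38/31=51/31
back: M1=-19/2−1/3·51/31=-623/62
M: M0=0, M1=-623/62, M2=51/31, M3=38/31, M4=0
seg 0: a=-3, c=M0/2=0, d=(M1−M0)/(6·1)=-623/372, b=Δ0−h0·(2M0+M1)/6=3599/372
seg 1: a=5, c=M1/2=-623/124, d=(M2−M1)/(6·2)=725/744, b=Δ1−h1·(2M1+M2)/6=865/186
seg 2: a=2, c=M2/2=51/62, d=(M3−M2)/(6·1)=-13/186, b=Δ2−h2·(2M2+M3)/6=-349/93
seg 3: a=-1, c=M3/2=19/31, d=(M4−M3)/(6·2)=-19/186, b=Δ3−h3·(2M3+M4)/6=-431/186
t_q=3/4 → seg 0, τ=3/4; S=-3+3599/372·τ+0·τ²+-623/372·τ³=28169/7936

  seg 0: a=-3 b=3599/372 c=0 d=-623/372
  seg 1: a=5 b=865/186 c=-623/124 d=725/744
  seg 2: a=2 b=-349/93 c=51/62 d=-13/186
  seg 3: a=-1 b=-431/186 c=19/31 d=-19/186
S(3/4) = 28169/7936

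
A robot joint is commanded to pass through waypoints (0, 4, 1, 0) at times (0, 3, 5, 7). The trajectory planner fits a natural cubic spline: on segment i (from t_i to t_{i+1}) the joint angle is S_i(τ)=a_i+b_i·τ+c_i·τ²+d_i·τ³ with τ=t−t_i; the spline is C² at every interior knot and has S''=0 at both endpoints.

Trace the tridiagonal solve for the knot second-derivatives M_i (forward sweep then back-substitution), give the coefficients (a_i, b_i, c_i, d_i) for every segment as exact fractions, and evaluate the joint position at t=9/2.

  seg 0: a=0 b=263/114 c=0 d=-37/342
  seg 1: a=4 b=-35/57 c=-37/38 d=121/456
  seg 2: a=1 b=-151/114 c=47/76 d=-47/456
S(9/2) = 2169/1216

Δ: Δ0=4/3, Δ1=-3/2, Δ2=-1/2
row 1: diag=10, rhs=-17; c'=1/5, d'=-17/10
row 2: denom=8−2·1/5=38/5; d'=(6−2·-17/10)/(38/5)=47/38
back: M2=47/38
back: M1=-17/10−1/5·47/38=-37/19
M: M0=0, M1=-37/19, M2=47/38, M3=0
seg 0: a=0, c=M0/2=0, d=(M1−M0)/(6·3)=-37/342, b=Δ0−h0·(2M0+M1)/6=263/114
seg 1: a=4, c=M1/2=-37/38, d=(M2−M1)/(6·2)=121/456, b=Δ1−h1·(2M1+M2)/6=-35/57
seg 2: a=1, c=M2/2=47/76, d=(M3−M2)/(6·2)=-47/456, b=Δ2−h2·(2M2+M3)/6=-151/114
t_q=9/2 → seg 1, τ=3/2; S=4+-35/57·τ+-37/38·τ²+121/456·τ³=2169/1216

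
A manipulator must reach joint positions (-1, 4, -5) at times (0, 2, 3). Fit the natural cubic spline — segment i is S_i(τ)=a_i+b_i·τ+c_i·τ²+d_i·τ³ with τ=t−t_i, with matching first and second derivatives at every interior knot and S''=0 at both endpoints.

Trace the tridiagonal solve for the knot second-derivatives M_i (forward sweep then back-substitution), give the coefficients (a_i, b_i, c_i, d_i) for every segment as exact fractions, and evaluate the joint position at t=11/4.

  seg 0: a=-1 b=19/3 c=0 d=-23/24
  seg 1: a=4 b=-31/6 c=-23/4 d=23/12
S(11/4) = -589/256

Δ: Δ0=5/2, Δ1=-9
row 1: diag=6, rhs=-69; c'=1/6, d'=-23/2
back: M1=-23/2
M: M0=0, M1=-23/2, M2=0
seg 0: a=-1, c=M0/2=0, d=(M1−M0)/(6·2)=-23/24, b=Δ0−h0·(2M0+M1)/6=19/3
seg 1: a=4, c=M1/2=-23/4, d=(M2−M1)/(6·1)=23/12, b=Δ1−h1·(2M1+M2)/6=-31/6
t_q=11/4 → seg 1, τ=3/4; S=4+-31/6·τ+-23/4·τ²+23/12·τ³=-589/256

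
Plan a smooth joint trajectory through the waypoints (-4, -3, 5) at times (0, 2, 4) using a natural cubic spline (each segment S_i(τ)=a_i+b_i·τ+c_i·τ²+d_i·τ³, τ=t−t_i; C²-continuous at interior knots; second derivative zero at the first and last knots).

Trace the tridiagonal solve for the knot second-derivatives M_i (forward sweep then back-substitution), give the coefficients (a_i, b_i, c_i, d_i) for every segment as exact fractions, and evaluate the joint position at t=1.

Δ: Δ0=1/2, Δ1=4
row 1: diag=8, rhs=21; c'=1/4, d'=21/8
back: M1=21/8
M: M0=0, M1=21/8, M2=0
seg 0: a=-4, c=M0/2=0, d=(M1−M0)/(6·2)=7/32, b=Δ0−h0·(2M0+M1)/6=-3/8
seg 1: a=-3, c=M1/2=21/16, d=(M2−M1)/(6·2)=-7/32, b=Δ1−h1·(2M1+M2)/6=9/4
t_q=1 → seg 0, τ=1; S=-4+-3/8·τ+0·τ²+7/32·τ³=-133/32

  seg 0: a=-4 b=-3/8 c=0 d=7/32
  seg 1: a=-3 b=9/4 c=21/16 d=-7/32
S(1) = -133/32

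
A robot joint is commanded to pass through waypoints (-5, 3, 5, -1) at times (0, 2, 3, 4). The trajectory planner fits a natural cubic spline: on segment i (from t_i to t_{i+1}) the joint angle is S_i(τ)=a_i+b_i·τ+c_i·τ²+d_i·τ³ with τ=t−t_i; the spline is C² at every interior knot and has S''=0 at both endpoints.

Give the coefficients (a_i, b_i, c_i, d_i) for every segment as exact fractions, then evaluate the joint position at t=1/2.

Δ: Δ0=4, Δ1=2, Δ2=-6
row 1: diag=6, rhs=-12; c'=1/6, d'=-2
row 2: denom=4−1·1/6=23/6; d'=(-48−1·-2)/(23/6)=-12
back: M2=-12
back: M1=-2−1/6·-12=0
M: M0=0, M1=0, M2=-12, M3=0
seg 0: a=-5, c=M0/2=0, d=(M1−M0)/(6·2)=0, b=Δ0−h0·(2M0+M1)/6=4
seg 1: a=3, c=M1/2=0, d=(M2−M1)/(6·1)=-2, b=Δ1−h1·(2M1+M2)/6=4
seg 2: a=5, c=M2/2=-6, d=(M3−M2)/(6·1)=2, b=Δ2−h2·(2M2+M3)/6=-2
t_q=1/2 → seg 0, τ=1/2; S=-5+4·τ+0·τ²+0·τ³=-3

  seg 0: a=-5 b=4 c=0 d=0
  seg 1: a=3 b=4 c=0 d=-2
  seg 2: a=5 b=-2 c=-6 d=2
S(1/2) = -3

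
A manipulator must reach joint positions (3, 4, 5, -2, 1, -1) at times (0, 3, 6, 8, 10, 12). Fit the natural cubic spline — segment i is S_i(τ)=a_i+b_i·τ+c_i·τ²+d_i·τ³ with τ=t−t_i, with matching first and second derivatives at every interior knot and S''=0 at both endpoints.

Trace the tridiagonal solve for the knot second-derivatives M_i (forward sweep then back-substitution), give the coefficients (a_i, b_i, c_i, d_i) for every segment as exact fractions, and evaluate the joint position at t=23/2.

Δ: Δ0=1/3, Δ1=1/3, Δ2=-7/2, Δ3=3/2, Δ4=-1
row 1: diag=12, rhs=0; c'=1/4, d'=0
row 2: denom=10−3·1/4=37/4; d'=(-23−3·0)/(37/4)=-92/37
row 3: denom=8−2·8/37=280/37; d'=(30−2·-92/37)/(280/37)=647/140
row 4: denom=8−2·37/140=523/70; d'=(-15−2·647/140)/(523/70)=-1697/523
back: M4=-1697/523
back: M3=647/140−37/140·-1697/523=5731/1046
back: M2=-92/37−8/37·5731/1046=-1920/523
back: M1=0−1/4·-1920/523=480/523
M: M0=0, M1=480/523, M2=-1920/523, M3=5731/1046, M4=-1697/523, M5=0
seg 0: a=3, c=M0/2=0, d=(M1−M0)/(6·3)=80/1569, b=Δ0−h0·(2M0+M1)/6=-197/1569
seg 1: a=4, c=M1/2=240/523, d=(M2−M1)/(6·3)=-400/1569, b=Δ1−h1·(2M1+M2)/6=1963/1569
seg 2: a=5, c=M2/2=-960/523, d=(M3−M2)/(6·2)=9571/12552, b=Δ2−h2·(2M2+M3)/6=-4517/1569
seg 3: a=-2, c=M3/2=5731/2092, d=(M4−M3)/(6·2)=-9125/12552, b=Δ3−h3·(2M3+M4)/6=-3361/3138
seg 4: a=1, c=M4/2=-1697/1046, d=(M5−M4)/(6·2)=1697/6276, b=Δ4−h4·(2M4+M5)/6=1825/1569
t_q=23/2 → seg 4, τ=3/2; S=1+1825/1569·τ+-1697/1046·τ²+1697/6276·τ³=117/16736

  seg 0: a=3 b=-197/1569 c=0 d=80/1569
  seg 1: a=4 b=1963/1569 c=240/523 d=-400/1569
  seg 2: a=5 b=-4517/1569 c=-960/523 d=9571/12552
  seg 3: a=-2 b=-3361/3138 c=5731/2092 d=-9125/12552
  seg 4: a=1 b=1825/1569 c=-1697/1046 d=1697/6276
S(23/2) = 117/16736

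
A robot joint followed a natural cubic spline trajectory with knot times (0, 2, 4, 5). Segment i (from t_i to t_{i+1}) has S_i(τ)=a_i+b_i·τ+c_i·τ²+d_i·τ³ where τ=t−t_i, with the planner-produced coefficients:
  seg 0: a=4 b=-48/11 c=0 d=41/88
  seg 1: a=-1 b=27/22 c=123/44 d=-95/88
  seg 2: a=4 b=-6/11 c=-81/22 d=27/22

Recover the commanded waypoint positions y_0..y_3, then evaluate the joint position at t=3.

y_0 = S_0(0) = a_0 = 4
y_1 = S_1(0) = a_1 = -1
y_2 = S_2(0) = a_2 = 4
y_3 = S_2(1) = 1
t_q=3 is in segment 1 (τ=1); S_1(τ)=171/88

y_0=4 y_1=-1 y_2=4 y_3=1
S(3) = 171/88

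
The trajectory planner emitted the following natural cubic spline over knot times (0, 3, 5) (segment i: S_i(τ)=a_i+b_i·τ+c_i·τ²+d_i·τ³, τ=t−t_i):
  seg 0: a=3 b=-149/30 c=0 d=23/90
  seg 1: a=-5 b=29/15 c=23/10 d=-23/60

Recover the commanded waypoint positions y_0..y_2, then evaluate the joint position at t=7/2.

y_0=3 y_1=-5 y_2=5
S(7/2) = -561/160

y_0 = S_0(0) = a_0 = 3
y_1 = S_1(0) = a_1 = -5
y_2 = S_1(2) = 5
t_q=7/2 is in segment 1 (τ=1/2); S_1(τ)=-561/160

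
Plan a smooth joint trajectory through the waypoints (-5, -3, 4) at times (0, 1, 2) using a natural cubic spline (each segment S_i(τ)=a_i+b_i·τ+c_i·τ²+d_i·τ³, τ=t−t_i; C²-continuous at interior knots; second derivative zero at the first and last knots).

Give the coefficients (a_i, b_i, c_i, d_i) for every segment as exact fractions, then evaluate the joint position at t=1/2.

Δ: Δ0=2, Δ1=7
row 1: diag=4, rhs=30; c'=1/4, d'=15/2
back: M1=15/2
M: M0=0, M1=15/2, M2=0
seg 0: a=-5, c=M0/2=0, d=(M1−M0)/(6·1)=5/4, b=Δ0−h0·(2M0+M1)/6=3/4
seg 1: a=-3, c=M1/2=15/4, d=(M2−M1)/(6·1)=-5/4, b=Δ1−h1·(2M1+M2)/6=9/2
t_q=1/2 → seg 0, τ=1/2; S=-5+3/4·τ+0·τ²+5/4·τ³=-143/32

  seg 0: a=-5 b=3/4 c=0 d=5/4
  seg 1: a=-3 b=9/2 c=15/4 d=-5/4
S(1/2) = -143/32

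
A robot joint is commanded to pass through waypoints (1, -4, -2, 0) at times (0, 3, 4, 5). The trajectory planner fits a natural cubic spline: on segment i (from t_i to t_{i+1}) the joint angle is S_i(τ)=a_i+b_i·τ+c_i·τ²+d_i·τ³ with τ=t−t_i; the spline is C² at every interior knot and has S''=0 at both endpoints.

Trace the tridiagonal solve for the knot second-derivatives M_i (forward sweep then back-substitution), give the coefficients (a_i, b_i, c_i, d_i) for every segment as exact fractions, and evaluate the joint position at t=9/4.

  seg 0: a=1 b=-287/93 c=0 d=44/279
  seg 1: a=-4 b=109/93 c=44/31 d=-55/93
  seg 2: a=-2 b=208/93 c=-11/31 d=11/93
S(9/4) = -2057/496

Δ: Δ0=-5/3, Δ1=2, Δ2=2
row 1: diag=8, rhs=22; c'=1/8, d'=11/4
row 2: denom=4−1·1/8=31/8; d'=(0−1·11/4)/(31/8)=-22/31
back: M2=-22/31
back: M1=11/4−1/8·-22/31=88/31
M: M0=0, M1=88/31, M2=-22/31, M3=0
seg 0: a=1, c=M0/2=0, d=(M1−M0)/(6·3)=44/279, b=Δ0−h0·(2M0+M1)/6=-287/93
seg 1: a=-4, c=M1/2=44/31, d=(M2−M1)/(6·1)=-55/93, b=Δ1−h1·(2M1+M2)/6=109/93
seg 2: a=-2, c=M2/2=-11/31, d=(M3−M2)/(6·1)=11/93, b=Δ2−h2·(2M2+M3)/6=208/93
t_q=9/4 → seg 0, τ=9/4; S=1+-287/93·τ+0·τ²+44/279·τ³=-2057/496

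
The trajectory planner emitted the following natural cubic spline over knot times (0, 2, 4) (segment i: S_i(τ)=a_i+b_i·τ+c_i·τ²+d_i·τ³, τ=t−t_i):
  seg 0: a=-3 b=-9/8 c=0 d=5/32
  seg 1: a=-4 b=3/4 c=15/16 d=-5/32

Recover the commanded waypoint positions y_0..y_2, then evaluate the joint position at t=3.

y_0=-3 y_1=-4 y_2=0
S(3) = -79/32

y_0 = S_0(0) = a_0 = -3
y_1 = S_1(0) = a_1 = -4
y_2 = S_1(2) = 0
t_q=3 is in segment 1 (τ=1); S_1(τ)=-79/32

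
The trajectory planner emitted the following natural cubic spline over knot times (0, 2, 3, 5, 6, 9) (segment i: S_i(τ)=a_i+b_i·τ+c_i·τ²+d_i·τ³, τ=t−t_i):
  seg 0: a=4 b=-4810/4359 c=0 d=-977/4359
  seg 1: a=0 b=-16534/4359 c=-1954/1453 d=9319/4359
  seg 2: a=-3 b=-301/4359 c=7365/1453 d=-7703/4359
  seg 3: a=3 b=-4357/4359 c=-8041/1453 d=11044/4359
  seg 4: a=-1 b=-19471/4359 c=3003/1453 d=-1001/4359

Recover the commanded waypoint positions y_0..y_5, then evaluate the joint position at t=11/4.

y_0 = S_0(0) = a_0 = 4
y_1 = S_1(0) = a_1 = 0
y_2 = S_2(0) = a_2 = -3
y_3 = S_3(0) = a_3 = 3
y_4 = S_4(0) = a_4 = -1
y_5 = S_4(3) = -2
t_q=11/4 is in segment 1 (τ=3/4); S_1(τ)=-251017/92992

y_0=4 y_1=0 y_2=-3 y_3=3 y_4=-1 y_5=-2
S(11/4) = -251017/92992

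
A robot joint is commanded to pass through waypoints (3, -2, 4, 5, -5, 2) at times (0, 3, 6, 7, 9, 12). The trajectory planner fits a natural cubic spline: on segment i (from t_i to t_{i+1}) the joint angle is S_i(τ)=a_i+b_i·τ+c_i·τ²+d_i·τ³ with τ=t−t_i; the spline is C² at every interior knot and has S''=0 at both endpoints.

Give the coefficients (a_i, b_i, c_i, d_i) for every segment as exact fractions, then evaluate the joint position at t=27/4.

Δ: Δ0=-5/3, Δ1=2, Δ2=1, Δ3=-5, Δ4=7/3
row 1: diag=12, rhs=22; c'=1/4, d'=11/6
row 2: denom=8−3·1/4=29/4; d'=(-6−3·11/6)/(29/4)=-46/29
row 3: denom=6−1·4/29=170/29; d'=(-36−1·-46/29)/(170/29)=-499/85
row 4: denom=10−2·29/85=792/85; d'=(44−2·-499/85)/(792/85)=2369/396
back: M4=2369/396
back: M3=-499/85−29/85·2369/396=-3133/396
back: M2=-46/29−4/29·-3133/396=-49/99
back: M1=11/6−1/4·-49/99=775/396
M: M0=0, M1=775/396, M2=-49/99, M3=-3133/396, M4=2369/396, M5=0
seg 0: a=3, c=M0/2=0, d=(M1−M0)/(6·3)=775/7128, b=Δ0−h0·(2M0+M1)/6=-2095/792
seg 1: a=-2, c=M1/2=775/792, d=(M2−M1)/(6·3)=-971/7128, b=Δ1−h1·(2M1+M2)/6=115/396
seg 2: a=4, c=M2/2=-49/198, d=(M3−M2)/(6·1)=-89/72, b=Δ2−h2·(2M2+M3)/6=1967/792
seg 3: a=5, c=M3/2=-3133/792, d=(M4−M3)/(6·2)=917/792, b=Δ3−h3·(2M3+M4)/6=-227/132
seg 4: a=-5, c=M4/2=2369/792, d=(M5−M4)/(6·3)=-2369/7128, b=Δ4−h4·(2M4+M5)/6=-1445/396
t_q=27/4 → seg 2, τ=3/4; S=4+1967/792·τ+-49/198·τ²+-89/72·τ³=87893/16896

  seg 0: a=3 b=-2095/792 c=0 d=775/7128
  seg 1: a=-2 b=115/396 c=775/792 d=-971/7128
  seg 2: a=4 b=1967/792 c=-49/198 d=-89/72
  seg 3: a=5 b=-227/132 c=-3133/792 d=917/792
  seg 4: a=-5 b=-1445/396 c=2369/792 d=-2369/7128
S(27/4) = 87893/16896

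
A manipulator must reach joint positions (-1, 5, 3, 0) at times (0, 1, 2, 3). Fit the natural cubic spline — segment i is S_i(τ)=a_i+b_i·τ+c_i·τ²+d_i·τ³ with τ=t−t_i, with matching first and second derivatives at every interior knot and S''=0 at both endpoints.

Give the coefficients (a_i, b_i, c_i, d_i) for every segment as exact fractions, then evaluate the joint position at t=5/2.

Δ: Δ0=6, Δ1=-2, Δ2=-3
row 1: diag=4, rhs=-48; c'=1/4, d'=-12
row 2: denom=4−1·1/4=15/4; d'=(-6−1·-12)/(15/4)=8/5
back: M2=8/5
back: M1=-12−1/4·8/5=-62/5
M: M0=0, M1=-62/5, M2=8/5, M3=0
seg 0: a=-1, c=M0/2=0, d=(M1−M0)/(6·1)=-31/15, b=Δ0−h0·(2M0+M1)/6=121/15
seg 1: a=5, c=M1/2=-31/5, d=(M2−M1)/(6·1)=7/3, b=Δ1−h1·(2M1+M2)/6=28/15
seg 2: a=3, c=M2/2=4/5, d=(M3−M2)/(6·1)=-4/15, b=Δ2−h2·(2M2+M3)/6=-53/15
t_q=5/2 → seg 2, τ=1/2; S=3+-53/15·τ+4/5·τ²+-4/15·τ³=7/5

  seg 0: a=-1 b=121/15 c=0 d=-31/15
  seg 1: a=5 b=28/15 c=-31/5 d=7/3
  seg 2: a=3 b=-53/15 c=4/5 d=-4/15
S(5/2) = 7/5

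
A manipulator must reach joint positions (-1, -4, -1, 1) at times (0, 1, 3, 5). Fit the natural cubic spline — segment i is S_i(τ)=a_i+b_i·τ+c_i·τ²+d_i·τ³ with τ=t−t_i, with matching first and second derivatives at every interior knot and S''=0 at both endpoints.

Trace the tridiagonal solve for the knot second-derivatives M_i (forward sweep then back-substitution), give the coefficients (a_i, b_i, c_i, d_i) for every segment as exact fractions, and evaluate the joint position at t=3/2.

Δ: Δ0=-3, Δ1=3/2, Δ2=1
row 1: diag=6, rhs=27; c'=1/3, d'=9/2
row 2: denom=8−2·1/3=22/3; d'=(-3−2·9/2)/(22/3)=-18/11
back: M2=-18/11
back: M1=9/2−1/3·-18/11=111/22
M: M0=0, M1=111/22, M2=-18/11, M3=0
seg 0: a=-1, c=M0/2=0, d=(M1−M0)/(6·1)=37/44, b=Δ0−h0·(2M0+M1)/6=-169/44
seg 1: a=-4, c=M1/2=111/44, d=(M2−M1)/(6·2)=-49/88, b=Δ1−h1·(2M1+M2)/6=-29/22
seg 2: a=-1, c=M2/2=-9/11, d=(M3−M2)/(6·2)=3/22, b=Δ2−h2·(2M2+M3)/6=23/11
t_q=3/2 → seg 1, τ=1/2; S=-4+-29/22·τ+111/44·τ²+-49/88·τ³=-2885/704

  seg 0: a=-1 b=-169/44 c=0 d=37/44
  seg 1: a=-4 b=-29/22 c=111/44 d=-49/88
  seg 2: a=-1 b=23/11 c=-9/11 d=3/22
S(3/2) = -2885/704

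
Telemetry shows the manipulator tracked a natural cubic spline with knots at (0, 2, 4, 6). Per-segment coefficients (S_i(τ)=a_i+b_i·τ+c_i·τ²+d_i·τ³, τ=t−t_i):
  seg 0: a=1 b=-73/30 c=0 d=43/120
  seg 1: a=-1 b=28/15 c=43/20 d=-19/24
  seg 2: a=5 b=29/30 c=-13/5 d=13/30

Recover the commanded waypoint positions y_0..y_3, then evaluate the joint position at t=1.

y_0 = S_0(0) = a_0 = 1
y_1 = S_1(0) = a_1 = -1
y_2 = S_2(0) = a_2 = 5
y_3 = S_2(2) = 0
t_q=1 is in segment 0 (τ=1); S_0(τ)=-43/40

y_0=1 y_1=-1 y_2=5 y_3=0
S(1) = -43/40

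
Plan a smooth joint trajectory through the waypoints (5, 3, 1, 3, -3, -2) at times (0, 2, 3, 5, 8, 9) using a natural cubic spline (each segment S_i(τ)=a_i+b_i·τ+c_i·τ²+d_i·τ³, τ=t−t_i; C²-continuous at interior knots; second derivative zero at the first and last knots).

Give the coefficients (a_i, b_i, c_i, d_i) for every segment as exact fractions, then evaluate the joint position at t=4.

  seg 0: a=5 b=-947/2293 c=0 d=-673/4586
  seg 1: a=3 b=-4985/2293 c=-2019/2293 d=2418/2293
  seg 2: a=1 b=-1769/2293 c=5235/2293 d=-1602/2293
  seg 3: a=3 b=-53/2293 c=-4377/2293 d=2866/6879
  seg 4: a=-3 b=-521/2293 c=4221/2293 d=-1407/2293
S(4) = 4157/2293

Δ: Δ0=-1, Δ1=-2, Δ2=1, Δ3=-2, Δ4=1
row 1: diag=6, rhs=-6; c'=1/6, d'=-1
row 2: denom=6−1·1/6=35/6; d'=(18−1·-1)/(35/6)=114/35
row 3: denom=10−2·12/35=326/35; d'=(-18−2·114/35)/(326/35)=-429/163
row 4: denom=8−3·105/326=2293/326; d'=(18−3·-429/163)/(2293/326)=8442/2293
back: M4=8442/2293
back: M3=-429/163−105/326·8442/2293=-8754/2293
back: M2=114/35−12/35·-8754/2293=10470/2293
back: M1=-1−1/6·10470/2293=-4038/2293
M: M0=0, M1=-4038/2293, M2=10470/2293, M3=-8754/2293, M4=8442/2293, M5=0
seg 0: a=5, c=M0/2=0, d=(M1−M0)/(6·2)=-673/4586, b=Δ0−h0·(2M0+M1)/6=-947/2293
seg 1: a=3, c=M1/2=-2019/2293, d=(M2−M1)/(6·1)=2418/2293, b=Δ1−h1·(2M1+M2)/6=-4985/2293
seg 2: a=1, c=M2/2=5235/2293, d=(M3−M2)/(6·2)=-1602/2293, b=Δ2−h2·(2M2+M3)/6=-1769/2293
seg 3: a=3, c=M3/2=-4377/2293, d=(M4−M3)/(6·3)=2866/6879, b=Δ3−h3·(2M3+M4)/6=-53/2293
seg 4: a=-3, c=M4/2=4221/2293, d=(M5−M4)/(6·1)=-1407/2293, b=Δ4−h4·(2M4+M5)/6=-521/2293
t_q=4 → seg 2, τ=1; S=1+-1769/2293·τ+5235/2293·τ²+-1602/2293·τ³=4157/2293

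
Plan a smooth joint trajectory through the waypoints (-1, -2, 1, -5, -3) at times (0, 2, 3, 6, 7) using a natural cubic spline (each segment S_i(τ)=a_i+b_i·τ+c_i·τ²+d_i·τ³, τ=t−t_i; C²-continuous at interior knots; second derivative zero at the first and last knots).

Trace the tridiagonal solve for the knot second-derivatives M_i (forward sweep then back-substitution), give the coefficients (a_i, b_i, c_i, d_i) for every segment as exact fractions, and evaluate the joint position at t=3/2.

Δ: Δ0=-1/2, Δ1=3, Δ2=-2, Δ3=2
row 1: diag=6, rhs=21; c'=1/6, d'=7/2
row 2: denom=8−1·1/6=47/6; d'=(-30−1·7/2)/(47/6)=-201/47
row 3: denom=8−3·18/47=322/47; d'=(24−3·-201/47)/(322/47)=1731/322
back: M3=1731/322
back: M2=-201/47−18/47·1731/322=-1020/161
back: M1=7/2−1/6·-1020/161=1467/322
M: M0=0, M1=1467/322, M2=-1020/161, M3=1731/322, M4=0
seg 0: a=-1, c=M0/2=0, d=(M1−M0)/(6·2)=489/1288, b=Δ0−h0·(2M0+M1)/6=-325/161
seg 1: a=-2, c=M1/2=1467/644, d=(M2−M1)/(6·1)=-167/92, b=Δ1−h1·(2M1+M2)/6=817/322
seg 2: a=1, c=M2/2=-510/161, d=(M3−M2)/(6·3)=419/644, b=Δ2−h2·(2M2+M3)/6=1061/644
seg 3: a=-5, c=M3/2=1731/644, d=(M4−M3)/(6·1)=-577/644, b=Δ3−h3·(2M3+M4)/6=67/322
t_q=3/2 → seg 0, τ=3/2; S=-1+-325/161·τ+0·τ²+489/1288·τ³=-4043/1472

  seg 0: a=-1 b=-325/161 c=0 d=489/1288
  seg 1: a=-2 b=817/322 c=1467/644 d=-167/92
  seg 2: a=1 b=1061/644 c=-510/161 d=419/644
  seg 3: a=-5 b=67/322 c=1731/644 d=-577/644
S(3/2) = -4043/1472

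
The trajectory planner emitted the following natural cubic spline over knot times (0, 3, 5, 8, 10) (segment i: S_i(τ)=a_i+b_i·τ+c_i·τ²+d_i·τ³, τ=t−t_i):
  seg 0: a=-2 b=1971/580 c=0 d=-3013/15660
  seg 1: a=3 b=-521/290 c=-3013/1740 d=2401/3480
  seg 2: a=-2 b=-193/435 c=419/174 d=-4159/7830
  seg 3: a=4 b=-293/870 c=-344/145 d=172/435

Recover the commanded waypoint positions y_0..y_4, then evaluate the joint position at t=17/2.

y_0 = S_0(0) = a_0 = -2
y_1 = S_1(0) = a_1 = 3
y_2 = S_2(0) = a_2 = -2
y_3 = S_3(0) = a_3 = 4
y_4 = S_3(2) = -3
t_q=17/2 is in segment 3 (τ=1/2); S_3(τ)=1907/580

y_0=-2 y_1=3 y_2=-2 y_3=4 y_4=-3
S(17/2) = 1907/580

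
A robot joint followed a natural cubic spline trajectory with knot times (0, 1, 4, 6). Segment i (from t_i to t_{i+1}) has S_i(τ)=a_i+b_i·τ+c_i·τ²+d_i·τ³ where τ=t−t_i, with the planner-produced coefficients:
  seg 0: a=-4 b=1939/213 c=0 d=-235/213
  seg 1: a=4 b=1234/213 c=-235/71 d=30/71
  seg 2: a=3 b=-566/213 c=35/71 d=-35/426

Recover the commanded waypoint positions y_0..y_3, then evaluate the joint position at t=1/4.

y_0 = S_0(0) = a_0 = -4
y_1 = S_1(0) = a_1 = 4
y_2 = S_2(0) = a_2 = 3
y_3 = S_2(2) = -1
t_q=1/4 is in segment 0 (τ=1/4); S_0(τ)=-7913/4544

y_0=-4 y_1=4 y_2=3 y_3=-1
S(1/4) = -7913/4544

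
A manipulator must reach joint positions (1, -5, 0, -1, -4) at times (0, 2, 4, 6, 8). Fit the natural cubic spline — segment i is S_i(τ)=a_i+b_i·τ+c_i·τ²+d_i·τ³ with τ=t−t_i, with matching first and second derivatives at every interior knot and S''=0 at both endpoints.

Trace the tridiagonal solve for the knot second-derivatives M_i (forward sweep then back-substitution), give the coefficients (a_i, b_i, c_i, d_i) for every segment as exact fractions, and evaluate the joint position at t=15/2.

Δ: Δ0=-3, Δ1=5/2, Δ2=-1/2, Δ3=-3/2
row 1: diag=8, rhs=33; c'=1/4, d'=33/8
row 2: denom=8−2·1/4=15/2; d'=(-18−2·33/8)/(15/2)=-7/2
row 3: denom=8−2·4/15=112/15; d'=(-6−2·-7/2)/(112/15)=15/112
back: M3=15/112
back: M2=-7/2−4/15·15/112=-99/28
back: M1=33/8−1/4·-99/28=561/112
M: M0=0, M1=561/112, M2=-99/28, M3=15/112, M4=0
seg 0: a=1, c=M0/2=0, d=(M1−M0)/(6·2)=187/448, b=Δ0−h0·(2M0+M1)/6=-523/112
seg 1: a=-5, c=M1/2=561/224, d=(M2−M1)/(6·2)=-319/448, b=Δ1−h1·(2M1+M2)/6=19/56
seg 2: a=0, c=M2/2=-99/56, d=(M3−M2)/(6·2)=137/448, b=Δ2−h2·(2M2+M3)/6=29/16
seg 3: a=-1, c=M3/2=15/224, d=(M4−M3)/(6·2)=-5/448, b=Δ3−h3·(2M3+M4)/6=-89/56
t_q=15/2 → seg 3, τ=3/2; S=-1+-89/56·τ+15/224·τ²+-5/448·τ³=-11723/3584

  seg 0: a=1 b=-523/112 c=0 d=187/448
  seg 1: a=-5 b=19/56 c=561/224 d=-319/448
  seg 2: a=0 b=29/16 c=-99/56 d=137/448
  seg 3: a=-1 b=-89/56 c=15/224 d=-5/448
S(15/2) = -11723/3584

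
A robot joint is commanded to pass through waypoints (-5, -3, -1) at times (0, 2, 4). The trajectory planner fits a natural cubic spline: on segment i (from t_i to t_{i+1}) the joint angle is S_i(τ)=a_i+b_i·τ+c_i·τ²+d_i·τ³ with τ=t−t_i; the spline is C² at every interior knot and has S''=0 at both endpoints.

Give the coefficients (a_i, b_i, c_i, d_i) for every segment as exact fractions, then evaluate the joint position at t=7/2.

Δ: Δ0=1, Δ1=1
row 1: diag=8, rhs=0; c'=1/4, d'=0
back: M1=0
M: M0=0, M1=0, M2=0
seg 0: a=-5, c=M0/2=0, d=(M1−M0)/(6·2)=0, b=Δ0−h0·(2M0+M1)/6=1
seg 1: a=-3, c=M1/2=0, d=(M2−M1)/(6·2)=0, b=Δ1−h1·(2M1+M2)/6=1
t_q=7/2 → seg 1, τ=3/2; S=-3+1·τ+0·τ²+0·τ³=-3/2

  seg 0: a=-5 b=1 c=0 d=0
  seg 1: a=-3 b=1 c=0 d=0
S(7/2) = -3/2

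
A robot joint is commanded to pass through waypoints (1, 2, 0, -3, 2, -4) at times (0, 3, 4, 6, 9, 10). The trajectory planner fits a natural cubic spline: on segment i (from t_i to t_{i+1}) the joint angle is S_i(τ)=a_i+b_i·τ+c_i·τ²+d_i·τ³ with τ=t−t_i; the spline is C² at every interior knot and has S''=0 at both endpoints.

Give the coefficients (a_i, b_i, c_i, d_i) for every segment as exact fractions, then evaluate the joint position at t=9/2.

Δ: Δ0=1/3, Δ1=-2, Δ2=-3/2, Δ3=5/3, Δ4=-6
row 1: diag=8, rhs=-14; c'=1/8, d'=-7/4
row 2: denom=6−1·1/8=47/8; d'=(3−1·-7/4)/(47/8)=38/47
row 3: denom=10−2·16/47=438/47; d'=(19−2·38/47)/(438/47)=817/438
row 4: denom=8−3·47/146=1027/146; d'=(-46−3·817/438)/(1027/146)=-7533/1027
back: M4=-7533/1027
back: M3=817/438−47/146·-7533/1027=13022/3081
back: M2=38/47−16/47·13022/3081=-1942/3081
back: M1=-7/4−1/8·-1942/3081=-5149/3081
M: M0=0, M1=-5149/3081, M2=-1942/3081, M3=13022/3081, M4=-7533/1027, M5=0
seg 0: a=1, c=M0/2=0, d=(M1−M0)/(6·3)=-5149/55458, b=Δ0−h0·(2M0+M1)/6=2401/2054
seg 1: a=2, c=M1/2=-5149/6162, d=(M2−M1)/(6·1)=1069/6162, b=Δ1−h1·(2M1+M2)/6=-1374/1027
seg 2: a=0, c=M2/2=-971/3081, d=(M3−M2)/(6·2)=1247/3081, b=Δ2−h2·(2M2+M3)/6=-15335/6162
seg 3: a=-3, c=M3/2=6511/3081, d=(M4−M3)/(6·3)=-35621/55458, b=Δ3−h3·(2M3+M4)/6=175/158
seg 4: a=2, c=M4/2=-7533/2054, d=(M5−M4)/(6·1)=2511/2054, b=Δ4−h4·(2M4+M5)/6=-3651/1027
t_q=9/2 → seg 2, τ=1/2; S=0+-15335/6162·τ+-971/3081·τ²+1247/3081·τ³=-10455/8216

  seg 0: a=1 b=2401/2054 c=0 d=-5149/55458
  seg 1: a=2 b=-1374/1027 c=-5149/6162 d=1069/6162
  seg 2: a=0 b=-15335/6162 c=-971/3081 d=1247/3081
  seg 3: a=-3 b=175/158 c=6511/3081 d=-35621/55458
  seg 4: a=2 b=-3651/1027 c=-7533/2054 d=2511/2054
S(9/2) = -10455/8216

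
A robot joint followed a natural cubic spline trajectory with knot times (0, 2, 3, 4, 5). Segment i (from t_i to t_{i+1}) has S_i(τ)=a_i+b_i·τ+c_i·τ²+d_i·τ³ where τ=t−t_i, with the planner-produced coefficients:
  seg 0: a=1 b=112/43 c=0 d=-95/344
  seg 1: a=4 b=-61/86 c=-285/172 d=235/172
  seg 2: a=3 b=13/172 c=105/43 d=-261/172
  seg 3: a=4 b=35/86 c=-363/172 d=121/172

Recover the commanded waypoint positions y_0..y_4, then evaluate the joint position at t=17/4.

y_0=1 y_1=4 y_2=3 y_3=4 y_4=3
S(17/4) = 43821/11008

y_0 = S_0(0) = a_0 = 1
y_1 = S_1(0) = a_1 = 4
y_2 = S_2(0) = a_2 = 3
y_3 = S_3(0) = a_3 = 4
y_4 = S_3(1) = 3
t_q=17/4 is in segment 3 (τ=1/4); S_3(τ)=43821/11008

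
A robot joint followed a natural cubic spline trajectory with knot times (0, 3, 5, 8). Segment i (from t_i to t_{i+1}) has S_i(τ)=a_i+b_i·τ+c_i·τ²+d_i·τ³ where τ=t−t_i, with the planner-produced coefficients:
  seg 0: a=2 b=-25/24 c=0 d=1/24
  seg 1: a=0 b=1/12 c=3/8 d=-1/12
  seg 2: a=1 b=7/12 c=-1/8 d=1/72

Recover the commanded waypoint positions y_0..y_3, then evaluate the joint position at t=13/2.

y_0=2 y_1=0 y_2=1 y_3=2
S(13/2) = 105/64

y_0 = S_0(0) = a_0 = 2
y_1 = S_1(0) = a_1 = 0
y_2 = S_2(0) = a_2 = 1
y_3 = S_2(3) = 2
t_q=13/2 is in segment 2 (τ=3/2); S_2(τ)=105/64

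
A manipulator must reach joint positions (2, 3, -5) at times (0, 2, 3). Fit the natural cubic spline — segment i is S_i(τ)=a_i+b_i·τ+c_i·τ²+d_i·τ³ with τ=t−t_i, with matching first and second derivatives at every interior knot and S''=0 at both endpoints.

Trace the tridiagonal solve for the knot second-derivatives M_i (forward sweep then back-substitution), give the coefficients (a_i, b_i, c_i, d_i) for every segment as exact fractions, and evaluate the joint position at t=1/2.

  seg 0: a=2 b=10/3 c=0 d=-17/24
  seg 1: a=3 b=-31/6 c=-17/4 d=17/12
S(1/2) = 229/64

Δ: Δ0=1/2, Δ1=-8
row 1: diag=6, rhs=-51; c'=1/6, d'=-17/2
back: M1=-17/2
M: M0=0, M1=-17/2, M2=0
seg 0: a=2, c=M0/2=0, d=(M1−M0)/(6·2)=-17/24, b=Δ0−h0·(2M0+M1)/6=10/3
seg 1: a=3, c=M1/2=-17/4, d=(M2−M1)/(6·1)=17/12, b=Δ1−h1·(2M1+M2)/6=-31/6
t_q=1/2 → seg 0, τ=1/2; S=2+10/3·τ+0·τ²+-17/24·τ³=229/64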